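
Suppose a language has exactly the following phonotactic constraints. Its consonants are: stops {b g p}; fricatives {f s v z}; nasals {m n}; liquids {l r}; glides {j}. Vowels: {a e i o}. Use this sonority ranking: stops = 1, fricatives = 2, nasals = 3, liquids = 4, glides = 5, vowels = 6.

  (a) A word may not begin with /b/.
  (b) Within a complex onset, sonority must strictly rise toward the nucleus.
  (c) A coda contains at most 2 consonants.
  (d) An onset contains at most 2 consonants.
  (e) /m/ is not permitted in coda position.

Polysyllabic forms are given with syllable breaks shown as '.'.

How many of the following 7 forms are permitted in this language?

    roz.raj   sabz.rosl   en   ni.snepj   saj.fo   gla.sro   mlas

roz.raj — σ1 onset /r/, coda /z/ ok; σ2 onset /r/, coda /j/ ok → permitted
sabz.rosl — σ1 onset /s/, coda /bz/ (2C) ok; σ2 onset /r/, coda /sl/ (2C) ok → permitted
en — σ1 onset /∅/, coda /n/ ok → permitted
ni.snepj — σ1 onset /n/, coda /∅/ ok; σ2 onset /sn/ (2→3 rises), coda /pj/ (2C) ok → permitted
saj.fo — σ1 onset /s/, coda /j/ ok; σ2 onset /f/, coda /∅/ ok → permitted
gla.sro — σ1 onset /gl/ (1→4 rises), coda /∅/ ok; σ2 onset /sr/ (2→4 rises), coda /∅/ ok → permitted
mlas — σ1 onset /ml/ (3→4 rises), coda /s/ ok → permitted
Permitted: roz.raj, sabz.rosl, en, ni.snepj, saj.fo, gla.sro, mlas → 7.

7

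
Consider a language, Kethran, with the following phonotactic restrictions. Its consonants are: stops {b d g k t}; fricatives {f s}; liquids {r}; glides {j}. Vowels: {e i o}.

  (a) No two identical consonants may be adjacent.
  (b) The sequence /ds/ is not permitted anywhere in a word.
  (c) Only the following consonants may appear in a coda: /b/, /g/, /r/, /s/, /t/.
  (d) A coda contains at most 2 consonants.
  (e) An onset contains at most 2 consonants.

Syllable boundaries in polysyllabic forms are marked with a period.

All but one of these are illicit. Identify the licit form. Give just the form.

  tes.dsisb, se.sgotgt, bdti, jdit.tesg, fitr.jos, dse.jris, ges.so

fitr.jos

tes.dsisb — violates constraint (b): contains banned sequence /ds/ → illicit
se.sgotgt — violates constraint (d): syllable 2 coda /tgt/ has 3 consonants (> 2) → illicit
bdti — violates constraint (e): syllable 1 onset /bdt/ has 3 consonants (> 2) → illicit
jdit.tesg — violates constraint (a): adjacent identical consonants /tt/ → illicit
fitr.jos — σ1 onset /f/, coda /tr/ (2C) ok; σ2 onset /j/, coda /s/ ok → licit
dse.jris — violates constraint (b): contains banned sequence /ds/ → illicit
ges.so — violates constraint (a): adjacent identical consonants /ss/ → illicit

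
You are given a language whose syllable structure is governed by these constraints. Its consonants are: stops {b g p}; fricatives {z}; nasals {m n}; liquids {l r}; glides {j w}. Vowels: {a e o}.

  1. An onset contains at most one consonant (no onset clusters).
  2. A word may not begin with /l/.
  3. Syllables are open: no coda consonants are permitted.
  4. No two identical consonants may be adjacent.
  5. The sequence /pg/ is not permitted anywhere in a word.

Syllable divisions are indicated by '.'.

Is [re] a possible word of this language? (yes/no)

yes

[re] — σ1 onset /r/, coda /∅/ ok → permitted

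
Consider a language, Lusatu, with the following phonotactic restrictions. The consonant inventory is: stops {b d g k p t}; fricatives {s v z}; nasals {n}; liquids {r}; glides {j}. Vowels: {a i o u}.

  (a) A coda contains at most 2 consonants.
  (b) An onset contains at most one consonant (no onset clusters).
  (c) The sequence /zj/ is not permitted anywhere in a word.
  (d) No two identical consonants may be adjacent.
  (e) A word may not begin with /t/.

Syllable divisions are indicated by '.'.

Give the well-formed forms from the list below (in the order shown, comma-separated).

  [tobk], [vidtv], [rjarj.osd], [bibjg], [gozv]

[gozv]

[tobk] — violates constraint (e): word begins with /t/ → ill-formed
[vidtv] — violates constraint (a): syllable 1 coda /dtv/ has 3 consonants (> 2) → ill-formed
[rjarj.osd] — violates constraint (b): syllable 1 onset /rj/ has 2 consonants (> 1) → ill-formed
[bibjg] — violates constraint (a): syllable 1 coda /bjg/ has 3 consonants (> 2) → ill-formed
[gozv] — σ1 onset /g/, coda /zv/ (2C) ok → well-formed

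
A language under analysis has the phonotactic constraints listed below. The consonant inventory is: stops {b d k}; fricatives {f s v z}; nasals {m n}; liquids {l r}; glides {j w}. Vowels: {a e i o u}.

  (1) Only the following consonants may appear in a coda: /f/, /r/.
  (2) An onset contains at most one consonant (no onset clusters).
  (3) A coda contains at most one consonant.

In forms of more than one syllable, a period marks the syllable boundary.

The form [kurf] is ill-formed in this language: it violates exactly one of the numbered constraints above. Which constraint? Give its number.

3

[kurf]: syllable 1 coda /rf/ has 2 consonants (> 1).
This is a violation of constraint 3: "A coda contains at most one consonant."
The remaining constraints (1, 2) are satisfied.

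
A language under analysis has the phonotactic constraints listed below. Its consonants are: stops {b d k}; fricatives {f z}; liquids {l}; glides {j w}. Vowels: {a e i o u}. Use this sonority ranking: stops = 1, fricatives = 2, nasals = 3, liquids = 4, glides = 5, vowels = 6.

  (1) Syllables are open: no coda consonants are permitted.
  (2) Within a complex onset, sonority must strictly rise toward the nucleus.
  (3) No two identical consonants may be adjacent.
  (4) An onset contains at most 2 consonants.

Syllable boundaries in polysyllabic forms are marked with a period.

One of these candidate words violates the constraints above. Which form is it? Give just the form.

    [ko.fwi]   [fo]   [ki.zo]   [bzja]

[ko.fwi] — σ1 onset /k/, coda /∅/ ok; σ2 onset /fw/ (2→5 rises), coda /∅/ ok → well-formed
[fo] — σ1 onset /f/, coda /∅/ ok → well-formed
[ki.zo] — σ1 onset /k/, coda /∅/ ok; σ2 onset /z/, coda /∅/ ok → well-formed
[bzja] — violates constraint 4: syllable 1 onset /bzj/ has 3 consonants (> 2) → ill-formed

[bzja]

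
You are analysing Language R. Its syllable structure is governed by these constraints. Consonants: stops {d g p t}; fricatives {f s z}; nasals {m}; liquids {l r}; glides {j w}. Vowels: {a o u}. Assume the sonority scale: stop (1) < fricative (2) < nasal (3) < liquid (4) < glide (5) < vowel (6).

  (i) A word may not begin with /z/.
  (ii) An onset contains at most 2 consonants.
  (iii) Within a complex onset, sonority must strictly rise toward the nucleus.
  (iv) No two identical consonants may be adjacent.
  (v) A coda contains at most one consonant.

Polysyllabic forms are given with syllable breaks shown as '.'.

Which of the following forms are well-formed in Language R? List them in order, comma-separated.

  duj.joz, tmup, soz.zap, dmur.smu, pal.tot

duj.joz — violates constraint (iv): adjacent identical consonants /jj/ → ill-formed
tmup — σ1 onset /tm/ (1→3 rises), coda /p/ ok → well-formed
soz.zap — violates constraint (iv): adjacent identical consonants /zz/ → ill-formed
dmur.smu — σ1 onset /dm/ (1→3 rises), coda /r/ ok; σ2 onset /sm/ (2→3 rises), coda /∅/ ok → well-formed
pal.tot — σ1 onset /p/, coda /l/ ok; σ2 onset /t/, coda /t/ ok → well-formed

tmup, dmur.smu, pal.tot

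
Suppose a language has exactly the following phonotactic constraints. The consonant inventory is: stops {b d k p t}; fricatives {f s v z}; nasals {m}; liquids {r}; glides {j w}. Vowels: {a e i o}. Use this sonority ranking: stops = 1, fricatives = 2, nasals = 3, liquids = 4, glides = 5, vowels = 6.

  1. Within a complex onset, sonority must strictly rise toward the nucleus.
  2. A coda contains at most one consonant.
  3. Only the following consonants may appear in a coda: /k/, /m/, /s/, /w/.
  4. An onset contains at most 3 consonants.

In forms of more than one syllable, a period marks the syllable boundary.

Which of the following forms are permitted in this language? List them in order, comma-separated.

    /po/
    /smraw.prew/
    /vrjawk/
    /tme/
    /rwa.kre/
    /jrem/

/po/, /smraw.prew/, /tme/, /rwa.kre/

/po/ — σ1 onset /p/, coda /∅/ ok → permitted
/smraw.prew/ — σ1 onset /smr/ (2→3→4 rises), coda /w/ ok; σ2 onset /pr/ (1→4 rises), coda /w/ ok → permitted
/vrjawk/ — violates constraint 2: syllable 1 coda /wk/ has 2 consonants (> 1) → not permitted
/tme/ — σ1 onset /tm/ (1→3 rises), coda /∅/ ok → permitted
/rwa.kre/ — σ1 onset /rw/ (4→5 rises), coda /∅/ ok; σ2 onset /kr/ (1→4 rises), coda /∅/ ok → permitted
/jrem/ — violates constraint 1: syllable 1 onset /jr/: /j/ (glide, 5) → /r/ (liquid, 4) does not rise → not permitted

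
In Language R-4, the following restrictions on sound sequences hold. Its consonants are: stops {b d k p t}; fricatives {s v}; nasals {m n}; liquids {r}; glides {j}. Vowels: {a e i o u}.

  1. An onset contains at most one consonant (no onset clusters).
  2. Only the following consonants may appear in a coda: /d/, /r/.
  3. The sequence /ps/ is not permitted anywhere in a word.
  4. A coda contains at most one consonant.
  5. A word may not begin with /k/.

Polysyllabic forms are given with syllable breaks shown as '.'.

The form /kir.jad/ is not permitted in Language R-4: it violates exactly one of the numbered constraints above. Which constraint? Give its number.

/kir.jad/: word begins with /k/.
This is a violation of constraint 5: "A word may not begin with /k/."
The remaining constraints (1, 2, 3, 4) are satisfied.

5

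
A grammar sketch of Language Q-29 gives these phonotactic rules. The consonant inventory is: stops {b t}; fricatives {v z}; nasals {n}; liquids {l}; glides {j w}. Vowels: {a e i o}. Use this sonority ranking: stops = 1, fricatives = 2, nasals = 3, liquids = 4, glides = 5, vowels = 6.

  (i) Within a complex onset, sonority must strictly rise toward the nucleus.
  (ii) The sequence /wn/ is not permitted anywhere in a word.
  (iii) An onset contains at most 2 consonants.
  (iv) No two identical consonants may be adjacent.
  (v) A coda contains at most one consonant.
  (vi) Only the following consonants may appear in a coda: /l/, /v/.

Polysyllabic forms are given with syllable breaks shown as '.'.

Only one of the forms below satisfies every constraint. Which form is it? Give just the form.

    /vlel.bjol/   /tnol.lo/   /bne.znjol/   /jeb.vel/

/vlel.bjol/ — σ1 onset /vl/ (2→4 rises), coda /l/ ok; σ2 onset /bj/ (1→5 rises), coda /l/ ok → phonotactically legal
/tnol.lo/ — violates constraint (iv): adjacent identical consonants /ll/ → phonotactically illegal
/bne.znjol/ — violates constraint (iii): syllable 2 onset /znj/ has 3 consonants (> 2) → phonotactically illegal
/jeb.vel/ — violates constraint (vi): syllable 1 coda contains /b/, which is not a licensed coda consonant → phonotactically illegal

/vlel.bjol/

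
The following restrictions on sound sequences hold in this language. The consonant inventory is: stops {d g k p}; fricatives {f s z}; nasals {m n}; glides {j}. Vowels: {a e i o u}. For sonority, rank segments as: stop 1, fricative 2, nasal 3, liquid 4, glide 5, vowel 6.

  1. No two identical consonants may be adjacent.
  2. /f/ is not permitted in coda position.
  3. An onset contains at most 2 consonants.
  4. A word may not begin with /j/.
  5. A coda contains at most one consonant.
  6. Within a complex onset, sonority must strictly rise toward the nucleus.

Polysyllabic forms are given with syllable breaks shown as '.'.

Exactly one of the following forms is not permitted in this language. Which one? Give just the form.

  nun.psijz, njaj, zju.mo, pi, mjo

nun.psijz

nun.psijz — violates constraint 5: syllable 2 coda /jz/ has 2 consonants (> 1) → not permitted
njaj — σ1 onset /nj/ (3→5 rises), coda /j/ ok → permitted
zju.mo — σ1 onset /zj/ (2→5 rises), coda /∅/ ok; σ2 onset /m/, coda /∅/ ok → permitted
pi — σ1 onset /p/, coda /∅/ ok → permitted
mjo — σ1 onset /mj/ (3→5 rises), coda /∅/ ok → permitted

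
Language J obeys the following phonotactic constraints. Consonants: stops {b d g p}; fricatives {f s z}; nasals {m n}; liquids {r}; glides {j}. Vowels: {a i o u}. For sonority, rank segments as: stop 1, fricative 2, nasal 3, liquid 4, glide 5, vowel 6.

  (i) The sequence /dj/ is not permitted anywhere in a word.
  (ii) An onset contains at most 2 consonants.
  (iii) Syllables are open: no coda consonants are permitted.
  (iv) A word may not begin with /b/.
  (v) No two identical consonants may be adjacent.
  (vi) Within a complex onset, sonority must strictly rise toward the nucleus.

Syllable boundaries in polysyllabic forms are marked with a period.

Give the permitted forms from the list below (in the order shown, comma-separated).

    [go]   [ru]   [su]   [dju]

[go], [ru], [su]

[go] — σ1 onset /g/, coda /∅/ ok → permitted
[ru] — σ1 onset /r/, coda /∅/ ok → permitted
[su] — σ1 onset /s/, coda /∅/ ok → permitted
[dju] — violates constraint (i): contains banned sequence /dj/ → not permitted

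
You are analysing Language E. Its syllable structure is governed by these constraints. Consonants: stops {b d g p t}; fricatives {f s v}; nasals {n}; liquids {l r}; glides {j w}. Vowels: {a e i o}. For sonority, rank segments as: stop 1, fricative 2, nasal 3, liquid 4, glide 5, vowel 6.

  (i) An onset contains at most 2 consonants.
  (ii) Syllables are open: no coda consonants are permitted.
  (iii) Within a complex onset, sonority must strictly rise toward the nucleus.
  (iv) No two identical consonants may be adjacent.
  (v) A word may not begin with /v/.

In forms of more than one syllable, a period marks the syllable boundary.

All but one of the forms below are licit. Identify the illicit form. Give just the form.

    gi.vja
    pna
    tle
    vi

gi.vja — σ1 onset /g/, coda /∅/ ok; σ2 onset /vj/ (2→5 rises), coda /∅/ ok → licit
pna — σ1 onset /pn/ (1→3 rises), coda /∅/ ok → licit
tle — σ1 onset /tl/ (1→4 rises), coda /∅/ ok → licit
vi — violates constraint (v): word begins with /v/ → illicit

vi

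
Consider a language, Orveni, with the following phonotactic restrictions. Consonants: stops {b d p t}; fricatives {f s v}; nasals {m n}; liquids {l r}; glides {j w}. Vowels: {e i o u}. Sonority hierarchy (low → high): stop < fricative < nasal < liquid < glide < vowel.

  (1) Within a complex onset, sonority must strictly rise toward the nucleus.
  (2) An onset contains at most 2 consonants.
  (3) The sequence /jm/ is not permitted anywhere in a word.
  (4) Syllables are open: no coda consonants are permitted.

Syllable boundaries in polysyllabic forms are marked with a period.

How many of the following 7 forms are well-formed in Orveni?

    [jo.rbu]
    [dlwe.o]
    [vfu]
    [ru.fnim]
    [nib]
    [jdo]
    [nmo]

0

[jo.rbu] — violates constraint 1: syllable 2 onset /rb/: /r/ (liquid, 4) → /b/ (stop, 1) does not rise → ill-formed
[dlwe.o] — violates constraint 2: syllable 1 onset /dlw/ has 3 consonants (> 2) → ill-formed
[vfu] — violates constraint 1: syllable 1 onset /vf/: /v/ (fricative, 2) → /f/ (fricative, 2) does not rise → ill-formed
[ru.fnim] — violates constraint 4: syllable 2 coda /m/ has 1 consonant (> 0) → ill-formed
[nib] — violates constraint 4: syllable 1 coda /b/ has 1 consonant (> 0) → ill-formed
[jdo] — violates constraint 1: syllable 1 onset /jd/: /j/ (glide, 5) → /d/ (stop, 1) does not rise → ill-formed
[nmo] — violates constraint 1: syllable 1 onset /nm/: /n/ (nasal, 3) → /m/ (nasal, 3) does not rise → ill-formed
No form is well-formed → 0.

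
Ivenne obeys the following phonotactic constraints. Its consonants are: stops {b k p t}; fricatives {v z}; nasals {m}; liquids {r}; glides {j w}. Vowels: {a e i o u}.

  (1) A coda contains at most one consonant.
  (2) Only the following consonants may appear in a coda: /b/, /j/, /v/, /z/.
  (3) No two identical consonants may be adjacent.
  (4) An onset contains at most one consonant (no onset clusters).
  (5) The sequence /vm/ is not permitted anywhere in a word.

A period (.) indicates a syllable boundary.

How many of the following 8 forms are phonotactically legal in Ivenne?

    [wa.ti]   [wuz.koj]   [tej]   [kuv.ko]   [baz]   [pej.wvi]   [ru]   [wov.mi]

6

[wa.ti] — σ1 onset /w/, coda /∅/ ok; σ2 onset /t/, coda /∅/ ok → phonotactically legal
[wuz.koj] — σ1 onset /w/, coda /z/ ok; σ2 onset /k/, coda /j/ ok → phonotactically legal
[tej] — σ1 onset /t/, coda /j/ ok → phonotactically legal
[kuv.ko] — σ1 onset /k/, coda /v/ ok; σ2 onset /k/, coda /∅/ ok → phonotactically legal
[baz] — σ1 onset /b/, coda /z/ ok → phonotactically legal
[pej.wvi] — violates constraint 4: syllable 2 onset /wv/ has 2 consonants (> 1) → phonotactically illegal
[ru] — σ1 onset /r/, coda /∅/ ok → phonotactically legal
[wov.mi] — violates constraint 5: contains banned sequence /vm/ → phonotactically illegal
Phonotactically legal: [wa.ti], [wuz.koj], [tej], [kuv.ko], [baz], [ru] → 6.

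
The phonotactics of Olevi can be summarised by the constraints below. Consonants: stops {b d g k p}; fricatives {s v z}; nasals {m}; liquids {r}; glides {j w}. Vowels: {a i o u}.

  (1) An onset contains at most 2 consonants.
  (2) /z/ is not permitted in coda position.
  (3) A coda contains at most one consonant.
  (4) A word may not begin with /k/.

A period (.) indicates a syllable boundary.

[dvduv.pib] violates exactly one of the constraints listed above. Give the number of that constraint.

1

[dvduv.pib]: syllable 1 onset /dvd/ has 3 consonants (> 2).
This is a violation of constraint 1: "An onset contains at most 2 consonants."
The remaining constraints (2, 3, 4) are satisfied.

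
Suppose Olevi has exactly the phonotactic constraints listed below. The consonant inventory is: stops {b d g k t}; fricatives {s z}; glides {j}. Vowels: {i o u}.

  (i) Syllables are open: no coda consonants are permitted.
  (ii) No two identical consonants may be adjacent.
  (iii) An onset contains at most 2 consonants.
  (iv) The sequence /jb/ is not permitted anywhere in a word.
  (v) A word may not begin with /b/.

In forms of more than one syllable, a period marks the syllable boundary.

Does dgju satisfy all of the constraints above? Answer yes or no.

no

dgju — violates constraint (iii): syllable 1 onset /dgj/ has 3 consonants (> 2) → ill-formed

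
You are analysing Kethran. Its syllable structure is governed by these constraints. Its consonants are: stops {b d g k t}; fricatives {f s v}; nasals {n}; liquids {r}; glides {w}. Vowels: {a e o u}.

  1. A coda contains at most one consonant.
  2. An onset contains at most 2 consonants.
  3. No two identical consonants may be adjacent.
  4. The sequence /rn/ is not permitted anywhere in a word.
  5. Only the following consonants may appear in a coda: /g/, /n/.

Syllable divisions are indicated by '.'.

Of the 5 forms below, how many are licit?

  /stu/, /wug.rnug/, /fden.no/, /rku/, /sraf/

/stu/ — σ1 onset /st/ (2C), coda /∅/ ok → licit
/wug.rnug/ — violates constraint 4: contains banned sequence /rn/ → illicit
/fden.no/ — violates constraint 3: adjacent identical consonants /nn/ → illicit
/rku/ — σ1 onset /rk/ (2C), coda /∅/ ok → licit
/sraf/ — violates constraint 5: syllable 1 coda contains /f/, which is not a licensed coda consonant → illicit
Licit: /stu/, /rku/ → 2.

2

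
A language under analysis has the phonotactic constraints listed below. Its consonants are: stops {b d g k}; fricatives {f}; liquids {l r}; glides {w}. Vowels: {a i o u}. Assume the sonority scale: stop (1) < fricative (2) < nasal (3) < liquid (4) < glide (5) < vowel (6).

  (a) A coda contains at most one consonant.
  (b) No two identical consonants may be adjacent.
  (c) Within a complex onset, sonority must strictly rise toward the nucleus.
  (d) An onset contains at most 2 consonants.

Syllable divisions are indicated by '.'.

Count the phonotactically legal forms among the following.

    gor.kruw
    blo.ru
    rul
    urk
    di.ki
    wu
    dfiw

6

gor.kruw — σ1 onset /g/, coda /r/ ok; σ2 onset /kr/ (1→4 rises), coda /w/ ok → phonotactically legal
blo.ru — σ1 onset /bl/ (1→4 rises), coda /∅/ ok; σ2 onset /r/, coda /∅/ ok → phonotactically legal
rul — σ1 onset /r/, coda /l/ ok → phonotactically legal
urk — violates constraint (a): syllable 1 coda /rk/ has 2 consonants (> 1) → phonotactically illegal
di.ki — σ1 onset /d/, coda /∅/ ok; σ2 onset /k/, coda /∅/ ok → phonotactically legal
wu — σ1 onset /w/, coda /∅/ ok → phonotactically legal
dfiw — σ1 onset /df/ (1→2 rises), coda /w/ ok → phonotactically legal
Phonotactically legal: gor.kruw, blo.ru, rul, di.ki, wu, dfiw → 6.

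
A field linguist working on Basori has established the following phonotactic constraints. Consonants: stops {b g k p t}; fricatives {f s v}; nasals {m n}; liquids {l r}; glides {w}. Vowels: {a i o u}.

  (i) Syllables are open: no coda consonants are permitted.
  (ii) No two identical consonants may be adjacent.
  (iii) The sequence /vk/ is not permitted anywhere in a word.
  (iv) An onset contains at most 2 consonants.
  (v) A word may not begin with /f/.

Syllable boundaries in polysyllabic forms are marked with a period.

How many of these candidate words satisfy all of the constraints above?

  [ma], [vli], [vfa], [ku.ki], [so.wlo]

[ma] — σ1 onset /m/, coda /∅/ ok → well-formed
[vli] — σ1 onset /vl/ (2C), coda /∅/ ok → well-formed
[vfa] — σ1 onset /vf/ (2C), coda /∅/ ok → well-formed
[ku.ki] — σ1 onset /k/, coda /∅/ ok; σ2 onset /k/, coda /∅/ ok → well-formed
[so.wlo] — σ1 onset /s/, coda /∅/ ok; σ2 onset /wl/ (2C), coda /∅/ ok → well-formed
Well-formed: [ma], [vli], [vfa], [ku.ki], [so.wlo] → 5.

5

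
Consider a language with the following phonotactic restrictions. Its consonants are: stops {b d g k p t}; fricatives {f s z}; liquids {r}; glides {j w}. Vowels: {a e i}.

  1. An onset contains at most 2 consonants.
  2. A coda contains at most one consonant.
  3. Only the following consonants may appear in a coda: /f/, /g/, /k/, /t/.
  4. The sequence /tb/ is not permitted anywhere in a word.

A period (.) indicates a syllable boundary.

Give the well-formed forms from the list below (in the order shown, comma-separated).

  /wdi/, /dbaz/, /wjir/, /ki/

/wdi/ — σ1 onset /wd/ (2C), coda /∅/ ok → well-formed
/dbaz/ — violates constraint 3: syllable 1 coda contains /z/, which is not a licensed coda consonant → ill-formed
/wjir/ — violates constraint 3: syllable 1 coda contains /r/, which is not a licensed coda consonant → ill-formed
/ki/ — σ1 onset /k/, coda /∅/ ok → well-formed

/wdi/, /ki/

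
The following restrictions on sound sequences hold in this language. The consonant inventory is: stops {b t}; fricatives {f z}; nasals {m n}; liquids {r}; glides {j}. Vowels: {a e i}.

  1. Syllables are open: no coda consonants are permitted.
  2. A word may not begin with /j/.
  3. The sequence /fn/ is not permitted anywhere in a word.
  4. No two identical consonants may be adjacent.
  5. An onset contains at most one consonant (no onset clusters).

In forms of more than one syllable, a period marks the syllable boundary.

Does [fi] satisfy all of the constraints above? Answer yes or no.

[fi] — σ1 onset /f/, coda /∅/ ok → licit

yes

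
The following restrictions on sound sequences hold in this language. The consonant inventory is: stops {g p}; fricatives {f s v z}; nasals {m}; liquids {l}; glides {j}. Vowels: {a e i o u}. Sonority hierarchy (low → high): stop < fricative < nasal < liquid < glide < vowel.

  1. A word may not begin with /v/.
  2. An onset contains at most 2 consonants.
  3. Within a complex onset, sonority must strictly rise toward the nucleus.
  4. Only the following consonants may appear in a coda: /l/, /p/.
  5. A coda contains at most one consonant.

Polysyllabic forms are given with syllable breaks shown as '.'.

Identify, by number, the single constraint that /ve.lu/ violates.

1

/ve.lu/: word begins with /v/.
This is a violation of constraint 1: "A word may not begin with /v/."
The remaining constraints (2, 3, 4, 5) are satisfied.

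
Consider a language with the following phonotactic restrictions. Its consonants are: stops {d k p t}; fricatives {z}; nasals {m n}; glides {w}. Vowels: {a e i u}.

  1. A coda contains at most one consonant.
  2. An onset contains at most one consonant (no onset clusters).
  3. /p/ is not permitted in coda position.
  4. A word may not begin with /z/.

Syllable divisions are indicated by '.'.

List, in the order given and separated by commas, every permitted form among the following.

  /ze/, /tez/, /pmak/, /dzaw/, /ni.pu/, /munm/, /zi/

/ze/ — violates constraint 4: word begins with /z/ → not permitted
/tez/ — σ1 onset /t/, coda /z/ ok → permitted
/pmak/ — violates constraint 2: syllable 1 onset /pm/ has 2 consonants (> 1) → not permitted
/dzaw/ — violates constraint 2: syllable 1 onset /dz/ has 2 consonants (> 1) → not permitted
/ni.pu/ — σ1 onset /n/, coda /∅/ ok; σ2 onset /p/, coda /∅/ ok → permitted
/munm/ — violates constraint 1: syllable 1 coda /nm/ has 2 consonants (> 1) → not permitted
/zi/ — violates constraint 4: word begins with /z/ → not permitted

/tez/, /ni.pu/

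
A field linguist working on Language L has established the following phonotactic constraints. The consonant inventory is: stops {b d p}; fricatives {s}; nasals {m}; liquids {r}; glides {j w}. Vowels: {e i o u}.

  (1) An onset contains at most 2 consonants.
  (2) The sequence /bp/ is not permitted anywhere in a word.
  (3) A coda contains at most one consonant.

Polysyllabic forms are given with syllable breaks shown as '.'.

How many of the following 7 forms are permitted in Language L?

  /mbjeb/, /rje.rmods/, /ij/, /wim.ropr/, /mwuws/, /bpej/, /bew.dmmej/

/mbjeb/ — violates constraint 1: syllable 1 onset /mbj/ has 3 consonants (> 2) → not permitted
/rje.rmods/ — violates constraint 3: syllable 2 coda /ds/ has 2 consonants (> 1) → not permitted
/ij/ — σ1 onset /∅/, coda /j/ ok → permitted
/wim.ropr/ — violates constraint 3: syllable 2 coda /pr/ has 2 consonants (> 1) → not permitted
/mwuws/ — violates constraint 3: syllable 1 coda /ws/ has 2 consonants (> 1) → not permitted
/bpej/ — violates constraint 2: contains banned sequence /bp/ → not permitted
/bew.dmmej/ — violates constraint 1: syllable 2 onset /dmm/ has 3 consonants (> 2) → not permitted
Permitted: /ij/ → 1.

1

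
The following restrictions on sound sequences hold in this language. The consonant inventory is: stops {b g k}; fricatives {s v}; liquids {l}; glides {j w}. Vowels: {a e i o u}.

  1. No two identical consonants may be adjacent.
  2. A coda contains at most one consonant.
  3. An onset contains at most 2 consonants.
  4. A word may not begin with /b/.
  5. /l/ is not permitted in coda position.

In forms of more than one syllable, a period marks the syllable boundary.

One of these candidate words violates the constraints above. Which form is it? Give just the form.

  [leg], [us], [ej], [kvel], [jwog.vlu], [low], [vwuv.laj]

[kvel]

[leg] — σ1 onset /l/, coda /g/ ok → phonotactically legal
[us] — σ1 onset /∅/, coda /s/ ok → phonotactically legal
[ej] — σ1 onset /∅/, coda /j/ ok → phonotactically legal
[kvel] — violates constraint 5: syllable 1 coda contains /l/ → phonotactically illegal
[jwog.vlu] — σ1 onset /jw/ (2C), coda /g/ ok; σ2 onset /vl/ (2C), coda /∅/ ok → phonotactically legal
[low] — σ1 onset /l/, coda /w/ ok → phonotactically legal
[vwuv.laj] — σ1 onset /vw/ (2C), coda /v/ ok; σ2 onset /l/, coda /j/ ok → phonotactically legal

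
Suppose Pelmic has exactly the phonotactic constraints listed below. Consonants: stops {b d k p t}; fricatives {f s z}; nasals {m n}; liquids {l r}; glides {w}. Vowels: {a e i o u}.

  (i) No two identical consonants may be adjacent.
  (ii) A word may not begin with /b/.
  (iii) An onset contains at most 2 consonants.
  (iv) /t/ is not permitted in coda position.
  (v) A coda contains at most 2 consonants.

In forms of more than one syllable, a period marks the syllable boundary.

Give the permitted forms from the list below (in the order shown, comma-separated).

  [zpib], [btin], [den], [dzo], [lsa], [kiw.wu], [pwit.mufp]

[zpib] — σ1 onset /zp/ (2C), coda /b/ ok → permitted
[btin] — violates constraint (ii): word begins with /b/ → not permitted
[den] — σ1 onset /d/, coda /n/ ok → permitted
[dzo] — σ1 onset /dz/ (2C), coda /∅/ ok → permitted
[lsa] — σ1 onset /ls/ (2C), coda /∅/ ok → permitted
[kiw.wu] — violates constraint (i): adjacent identical consonants /ww/ → not permitted
[pwit.mufp] — violates constraint (iv): syllable 1 coda contains /t/ → not permitted

[zpib], [den], [dzo], [lsa]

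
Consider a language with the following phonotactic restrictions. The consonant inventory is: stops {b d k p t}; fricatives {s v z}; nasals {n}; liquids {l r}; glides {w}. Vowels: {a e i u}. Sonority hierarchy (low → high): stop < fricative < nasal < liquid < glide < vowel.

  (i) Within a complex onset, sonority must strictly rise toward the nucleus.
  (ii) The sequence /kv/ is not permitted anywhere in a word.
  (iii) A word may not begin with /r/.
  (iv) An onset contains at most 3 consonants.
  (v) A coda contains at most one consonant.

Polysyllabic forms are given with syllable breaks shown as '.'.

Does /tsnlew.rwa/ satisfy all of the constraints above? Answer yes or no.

/tsnlew.rwa/ — violates constraint (iv): syllable 1 onset /tsnl/ has 4 consonants (> 3) → phonotactically illegal

no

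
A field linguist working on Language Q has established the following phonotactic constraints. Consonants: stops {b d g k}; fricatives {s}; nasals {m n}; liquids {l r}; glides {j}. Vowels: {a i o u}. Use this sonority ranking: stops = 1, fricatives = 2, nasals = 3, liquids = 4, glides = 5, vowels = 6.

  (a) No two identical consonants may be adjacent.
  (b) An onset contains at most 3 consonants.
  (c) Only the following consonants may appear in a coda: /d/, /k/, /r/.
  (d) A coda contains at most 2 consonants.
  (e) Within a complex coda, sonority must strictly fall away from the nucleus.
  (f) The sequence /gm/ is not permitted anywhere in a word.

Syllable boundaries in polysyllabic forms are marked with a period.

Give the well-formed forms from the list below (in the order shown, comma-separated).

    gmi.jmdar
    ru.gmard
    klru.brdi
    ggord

gmi.jmdar — violates constraint (f): contains banned sequence /gm/ → ill-formed
ru.gmard — violates constraint (f): contains banned sequence /gm/ → ill-formed
klru.brdi — σ1 onset /klr/ (3C), coda /∅/ ok; σ2 onset /brd/ (3C), coda /∅/ ok → well-formed
ggord — violates constraint (a): adjacent identical consonants /gg/ → ill-formed

klru.brdi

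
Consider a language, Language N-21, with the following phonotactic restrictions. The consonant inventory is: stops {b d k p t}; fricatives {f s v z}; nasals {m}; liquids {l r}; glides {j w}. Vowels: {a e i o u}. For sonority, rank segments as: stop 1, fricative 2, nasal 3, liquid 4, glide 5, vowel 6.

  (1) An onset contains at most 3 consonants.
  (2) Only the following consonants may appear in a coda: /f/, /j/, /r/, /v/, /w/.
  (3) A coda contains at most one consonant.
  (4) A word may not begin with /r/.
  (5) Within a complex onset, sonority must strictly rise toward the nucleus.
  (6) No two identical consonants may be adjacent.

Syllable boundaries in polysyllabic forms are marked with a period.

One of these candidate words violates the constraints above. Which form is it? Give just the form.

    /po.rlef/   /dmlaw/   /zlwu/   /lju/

/po.rlef/ — violates constraint 5: syllable 2 onset /rl/: /r/ (liquid, 4) → /l/ (liquid, 4) does not rise → illicit
/dmlaw/ — σ1 onset /dml/ (1→3→4 rises), coda /w/ ok → licit
/zlwu/ — σ1 onset /zlw/ (2→4→5 rises), coda /∅/ ok → licit
/lju/ — σ1 onset /lj/ (4→5 rises), coda /∅/ ok → licit

/po.rlef/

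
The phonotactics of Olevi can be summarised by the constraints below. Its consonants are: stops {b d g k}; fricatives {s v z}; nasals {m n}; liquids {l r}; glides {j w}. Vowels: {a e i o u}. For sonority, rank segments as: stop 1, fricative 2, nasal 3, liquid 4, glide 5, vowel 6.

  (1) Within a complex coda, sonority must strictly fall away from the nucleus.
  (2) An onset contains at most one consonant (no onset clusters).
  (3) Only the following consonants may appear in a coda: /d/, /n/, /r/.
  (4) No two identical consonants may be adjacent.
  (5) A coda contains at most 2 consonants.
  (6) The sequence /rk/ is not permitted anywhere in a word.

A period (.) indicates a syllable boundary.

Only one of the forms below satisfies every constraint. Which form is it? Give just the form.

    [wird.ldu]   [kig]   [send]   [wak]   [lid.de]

[wird.ldu] — violates constraint 2: syllable 2 onset /ld/ has 2 consonants (> 1) → phonotactically illegal
[kig] — violates constraint 3: syllable 1 coda contains /g/, which is not a licensed coda consonant → phonotactically illegal
[send] — σ1 onset /s/, coda /nd/ (3→1 falls) ok → phonotactically legal
[wak] — violates constraint 3: syllable 1 coda contains /k/, which is not a licensed coda consonant → phonotactically illegal
[lid.de] — violates constraint 4: adjacent identical consonants /dd/ → phonotactically illegal

[send]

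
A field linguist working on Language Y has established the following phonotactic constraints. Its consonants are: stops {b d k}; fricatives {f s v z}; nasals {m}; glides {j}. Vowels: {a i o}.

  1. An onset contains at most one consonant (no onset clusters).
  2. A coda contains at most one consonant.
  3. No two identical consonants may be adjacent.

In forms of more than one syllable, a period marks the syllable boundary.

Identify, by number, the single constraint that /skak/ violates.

1

/skak/: syllable 1 onset /sk/ has 2 consonants (> 1).
This is a violation of constraint 1: "An onset contains at most one consonant (no onset clusters)."
The remaining constraints (2, 3) are satisfied.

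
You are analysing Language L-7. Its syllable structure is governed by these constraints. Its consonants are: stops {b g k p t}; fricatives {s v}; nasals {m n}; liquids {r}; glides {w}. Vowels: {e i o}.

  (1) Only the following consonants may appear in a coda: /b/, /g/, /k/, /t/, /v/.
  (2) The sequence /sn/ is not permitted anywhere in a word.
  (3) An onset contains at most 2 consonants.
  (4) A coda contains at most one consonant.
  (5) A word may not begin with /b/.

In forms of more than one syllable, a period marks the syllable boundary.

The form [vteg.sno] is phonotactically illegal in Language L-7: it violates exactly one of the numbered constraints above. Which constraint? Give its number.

[vteg.sno]: contains banned sequence /sn/.
This is a violation of constraint 2: "The sequence /sn/ is not permitted anywhere in a word."
The remaining constraints (1, 3, 4, 5) are satisfied.

2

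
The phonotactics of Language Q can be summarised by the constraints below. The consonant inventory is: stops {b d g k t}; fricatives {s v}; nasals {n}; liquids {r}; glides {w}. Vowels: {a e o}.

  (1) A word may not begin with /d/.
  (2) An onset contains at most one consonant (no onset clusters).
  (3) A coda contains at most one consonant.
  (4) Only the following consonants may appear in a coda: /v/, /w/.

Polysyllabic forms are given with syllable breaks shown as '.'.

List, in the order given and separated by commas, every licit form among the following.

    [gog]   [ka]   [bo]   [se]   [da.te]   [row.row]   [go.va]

[ka], [bo], [se], [row.row], [go.va]

[gog] — violates constraint 4: syllable 1 coda contains /g/, which is not a licensed coda consonant → illicit
[ka] — σ1 onset /k/, coda /∅/ ok → licit
[bo] — σ1 onset /b/, coda /∅/ ok → licit
[se] — σ1 onset /s/, coda /∅/ ok → licit
[da.te] — violates constraint 1: word begins with /d/ → illicit
[row.row] — σ1 onset /r/, coda /w/ ok; σ2 onset /r/, coda /w/ ok → licit
[go.va] — σ1 onset /g/, coda /∅/ ok; σ2 onset /v/, coda /∅/ ok → licit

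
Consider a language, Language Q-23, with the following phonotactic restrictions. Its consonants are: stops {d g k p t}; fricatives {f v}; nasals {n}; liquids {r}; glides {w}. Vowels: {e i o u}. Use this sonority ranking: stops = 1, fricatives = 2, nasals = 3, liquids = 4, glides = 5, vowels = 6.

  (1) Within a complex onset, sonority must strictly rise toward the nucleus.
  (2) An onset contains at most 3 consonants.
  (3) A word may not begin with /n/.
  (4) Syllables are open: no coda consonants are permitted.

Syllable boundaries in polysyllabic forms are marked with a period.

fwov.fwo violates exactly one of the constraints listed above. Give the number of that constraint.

4

fwov.fwo: syllable 1 coda /v/ has 1 consonant (> 0).
This is a violation of constraint 4: "Syllables are open: no coda consonants are permitted."
The remaining constraints (1, 2, 3) are satisfied.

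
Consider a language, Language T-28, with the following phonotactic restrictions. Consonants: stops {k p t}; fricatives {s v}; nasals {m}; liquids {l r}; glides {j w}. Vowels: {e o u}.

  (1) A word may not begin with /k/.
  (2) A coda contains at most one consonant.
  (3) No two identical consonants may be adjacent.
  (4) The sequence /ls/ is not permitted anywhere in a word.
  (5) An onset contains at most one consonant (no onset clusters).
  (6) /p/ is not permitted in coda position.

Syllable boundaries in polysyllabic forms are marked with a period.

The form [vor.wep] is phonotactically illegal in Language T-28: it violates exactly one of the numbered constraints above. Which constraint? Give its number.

[vor.wep]: syllable 2 coda contains /p/.
This is a violation of constraint 6: "/p/ is not permitted in coda position."
The remaining constraints (1, 2, 3, 4, 5) are satisfied.

6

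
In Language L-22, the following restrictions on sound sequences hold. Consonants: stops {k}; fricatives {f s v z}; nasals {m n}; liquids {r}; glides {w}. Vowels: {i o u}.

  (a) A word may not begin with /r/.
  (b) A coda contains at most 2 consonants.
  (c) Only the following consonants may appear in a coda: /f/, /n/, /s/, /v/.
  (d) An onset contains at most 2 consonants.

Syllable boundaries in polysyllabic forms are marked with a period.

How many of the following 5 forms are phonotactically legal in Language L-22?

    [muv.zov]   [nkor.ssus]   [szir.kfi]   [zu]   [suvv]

[muv.zov] — σ1 onset /m/, coda /v/ ok; σ2 onset /z/, coda /v/ ok → phonotactically legal
[nkor.ssus] — violates constraint (c): syllable 1 coda contains /r/, which is not a licensed coda consonant → phonotactically illegal
[szir.kfi] — violates constraint (c): syllable 1 coda contains /r/, which is not a licensed coda consonant → phonotactically illegal
[zu] — σ1 onset /z/, coda /∅/ ok → phonotactically legal
[suvv] — σ1 onset /s/, coda /vv/ (2C) ok → phonotactically legal
Phonotactically legal: [muv.zov], [zu], [suvv] → 3.

3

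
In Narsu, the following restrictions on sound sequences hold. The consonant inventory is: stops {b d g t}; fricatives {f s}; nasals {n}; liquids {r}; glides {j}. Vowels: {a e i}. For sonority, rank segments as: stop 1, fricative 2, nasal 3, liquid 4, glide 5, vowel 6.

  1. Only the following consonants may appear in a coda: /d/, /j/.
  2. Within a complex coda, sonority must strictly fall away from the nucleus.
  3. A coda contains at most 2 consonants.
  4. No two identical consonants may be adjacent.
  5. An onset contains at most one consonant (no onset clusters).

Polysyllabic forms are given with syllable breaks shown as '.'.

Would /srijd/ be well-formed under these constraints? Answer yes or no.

/srijd/ — violates constraint 5: syllable 1 onset /sr/ has 2 consonants (> 1) → ill-formed

no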